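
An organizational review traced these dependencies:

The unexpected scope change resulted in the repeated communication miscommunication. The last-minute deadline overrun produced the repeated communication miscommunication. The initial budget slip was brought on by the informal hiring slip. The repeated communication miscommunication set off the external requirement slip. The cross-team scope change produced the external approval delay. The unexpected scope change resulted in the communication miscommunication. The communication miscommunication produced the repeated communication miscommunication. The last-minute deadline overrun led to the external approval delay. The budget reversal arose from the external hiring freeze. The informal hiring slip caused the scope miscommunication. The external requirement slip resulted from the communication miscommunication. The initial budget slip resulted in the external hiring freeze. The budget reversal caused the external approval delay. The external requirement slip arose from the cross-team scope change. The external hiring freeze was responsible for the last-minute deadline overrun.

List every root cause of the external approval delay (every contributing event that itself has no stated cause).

Tracing upstream from the external approval delay: the external approval delay ← the budget reversal ← the external hiring freeze ← the initial budget slip ← the informal hiring slip.
A separate upstream branch: the external approval delay ← the cross-team scope change.
Each of those chain origins has no stated cause.

the cross-team scope change, the informal hiring slip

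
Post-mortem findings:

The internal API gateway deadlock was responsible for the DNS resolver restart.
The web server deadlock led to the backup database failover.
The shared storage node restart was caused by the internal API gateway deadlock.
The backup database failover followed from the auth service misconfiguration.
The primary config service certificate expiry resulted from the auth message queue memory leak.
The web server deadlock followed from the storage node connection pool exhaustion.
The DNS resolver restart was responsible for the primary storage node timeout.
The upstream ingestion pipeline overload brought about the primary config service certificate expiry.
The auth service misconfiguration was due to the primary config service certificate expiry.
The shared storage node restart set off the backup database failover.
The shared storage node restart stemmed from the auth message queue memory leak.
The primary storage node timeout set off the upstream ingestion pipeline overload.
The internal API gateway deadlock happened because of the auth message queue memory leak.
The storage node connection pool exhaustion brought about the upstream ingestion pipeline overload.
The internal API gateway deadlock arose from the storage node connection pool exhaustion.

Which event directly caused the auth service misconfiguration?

Upstream contributors include the storage node connection pool exhaustion, the auth message queue memory leak, the internal API gateway deadlock, the DNS resolver restart, the primary storage node timeout, the upstream ingestion pipeline overload, but only the primary config service certificate expiry feeds directly into the auth service misconfiguration.

the primary config service certificate expiry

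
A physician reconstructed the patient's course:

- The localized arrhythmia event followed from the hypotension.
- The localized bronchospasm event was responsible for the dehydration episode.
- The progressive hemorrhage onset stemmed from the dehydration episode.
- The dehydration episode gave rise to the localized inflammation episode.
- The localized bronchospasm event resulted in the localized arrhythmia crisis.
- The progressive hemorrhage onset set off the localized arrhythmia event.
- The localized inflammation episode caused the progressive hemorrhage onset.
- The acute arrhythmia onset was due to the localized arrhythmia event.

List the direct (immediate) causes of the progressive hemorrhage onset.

Upstream contributors include the localized bronchospasm event, but only the dehydration episode, the localized inflammation episode feed directly into the progressive hemorrhage onset.

the dehydration episode, the localized inflammation episode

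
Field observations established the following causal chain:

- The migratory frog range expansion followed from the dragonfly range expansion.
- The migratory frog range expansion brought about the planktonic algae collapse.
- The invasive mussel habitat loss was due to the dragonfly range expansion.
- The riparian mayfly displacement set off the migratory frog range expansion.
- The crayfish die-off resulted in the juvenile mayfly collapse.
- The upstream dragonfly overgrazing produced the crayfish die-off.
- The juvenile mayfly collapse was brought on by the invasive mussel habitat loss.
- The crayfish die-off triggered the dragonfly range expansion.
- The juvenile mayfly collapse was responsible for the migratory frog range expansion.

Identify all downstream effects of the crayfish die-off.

the dragonfly range expansion, the invasive mussel habitat loss, the juvenile mayfly collapse, the migratory frog range expansion, the planktonic algae collapse

Direct effects: the dragonfly range expansion, the juvenile mayfly collapse.
2 steps out: the invasive mussel habitat loss, the migratory frog range expansion.
3 steps out: the planktonic algae collapse.
Not reachable from it: the riparian mayfly displacement, the upstream dragonfly overgrazing.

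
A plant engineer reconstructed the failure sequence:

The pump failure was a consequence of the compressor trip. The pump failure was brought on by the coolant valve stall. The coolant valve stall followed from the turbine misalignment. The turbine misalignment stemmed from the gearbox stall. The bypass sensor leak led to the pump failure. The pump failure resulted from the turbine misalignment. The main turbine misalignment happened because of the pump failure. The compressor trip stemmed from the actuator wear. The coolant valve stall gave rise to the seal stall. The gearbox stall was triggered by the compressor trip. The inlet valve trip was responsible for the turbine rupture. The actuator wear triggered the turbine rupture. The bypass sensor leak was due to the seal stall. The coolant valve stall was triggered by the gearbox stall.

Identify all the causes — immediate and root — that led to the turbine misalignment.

Immediate cause of the turbine misalignment: the gearbox stall.
Further upstream: the actuator wear, the compressor trip.

the actuator wear, the compressor trip, the gearbox stall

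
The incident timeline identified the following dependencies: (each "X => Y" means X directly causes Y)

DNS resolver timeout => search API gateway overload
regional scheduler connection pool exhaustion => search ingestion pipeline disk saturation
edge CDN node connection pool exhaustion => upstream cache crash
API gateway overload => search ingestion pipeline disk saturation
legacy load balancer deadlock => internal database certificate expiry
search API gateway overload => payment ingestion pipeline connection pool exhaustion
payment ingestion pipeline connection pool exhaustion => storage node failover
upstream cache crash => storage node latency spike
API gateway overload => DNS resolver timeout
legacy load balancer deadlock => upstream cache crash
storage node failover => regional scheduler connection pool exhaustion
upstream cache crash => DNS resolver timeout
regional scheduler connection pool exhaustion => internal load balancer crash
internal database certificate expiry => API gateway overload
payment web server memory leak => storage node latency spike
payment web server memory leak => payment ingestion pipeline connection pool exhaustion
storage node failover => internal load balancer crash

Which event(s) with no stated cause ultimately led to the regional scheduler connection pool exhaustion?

the edge CDN node connection pool exhaustion, the legacy load balancer deadlock, the payment web server memory leak

Tracing upstream from the regional scheduler connection pool exhaustion: the regional scheduler connection pool exhaustion ← the storage node failover ← the payment ingestion pipeline connection pool exhaustion ← the search API gateway overload ← the DNS resolver timeout ← the upstream cache crash ← the legacy load balancer deadlock.
A separate upstream branch: the regional scheduler connection pool exhaustion ← the storage node failover ← the payment ingestion pipeline connection pool exhaustion ← the search API gateway overload ← the DNS resolver timeout ← the upstream cache crash ← the edge CDN node connection pool exhaustion.
A separate upstream branch: the regional scheduler connection pool exhaustion ← the storage node failover ← the payment ingestion pipeline connection pool exhaustion ← the payment web server memory leak.
Each of those chain origins has no stated cause.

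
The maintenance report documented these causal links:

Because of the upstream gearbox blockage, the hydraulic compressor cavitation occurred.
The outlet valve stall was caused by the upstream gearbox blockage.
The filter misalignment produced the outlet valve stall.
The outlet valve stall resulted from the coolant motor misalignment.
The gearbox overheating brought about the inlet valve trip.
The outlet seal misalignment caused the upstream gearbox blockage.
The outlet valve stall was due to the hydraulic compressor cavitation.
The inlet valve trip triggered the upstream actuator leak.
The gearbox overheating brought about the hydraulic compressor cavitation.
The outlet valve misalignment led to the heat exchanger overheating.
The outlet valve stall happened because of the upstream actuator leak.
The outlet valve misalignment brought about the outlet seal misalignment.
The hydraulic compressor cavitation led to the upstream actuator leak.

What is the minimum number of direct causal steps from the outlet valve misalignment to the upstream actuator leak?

Shortest chain: the outlet valve misalignment → the outlet seal misalignment → the upstream gearbox blockage → the hydraulic compressor cavitation → the upstream actuator leak.

4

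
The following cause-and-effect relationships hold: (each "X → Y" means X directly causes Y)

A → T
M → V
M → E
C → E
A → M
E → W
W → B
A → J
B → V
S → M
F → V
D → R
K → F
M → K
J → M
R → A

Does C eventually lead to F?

No

C leads to E, W, B, V; F is not among them.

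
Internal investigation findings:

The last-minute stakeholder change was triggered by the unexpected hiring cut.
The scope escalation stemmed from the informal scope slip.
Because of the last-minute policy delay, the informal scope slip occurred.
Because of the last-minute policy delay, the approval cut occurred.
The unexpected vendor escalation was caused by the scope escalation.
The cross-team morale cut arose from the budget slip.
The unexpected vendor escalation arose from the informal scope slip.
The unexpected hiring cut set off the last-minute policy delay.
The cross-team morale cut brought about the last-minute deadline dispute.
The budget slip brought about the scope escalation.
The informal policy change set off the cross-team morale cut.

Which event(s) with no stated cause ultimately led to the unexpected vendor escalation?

Tracing upstream from the unexpected vendor escalation: the unexpected vendor escalation ← the informal scope slip ← the last-minute policy delay ← the unexpected hiring cut.
A separate upstream branch: the unexpected vendor escalation ← the scope escalation ← the budget slip.
Each of those chain origins has no stated cause.

the budget slip, the unexpected hiring cut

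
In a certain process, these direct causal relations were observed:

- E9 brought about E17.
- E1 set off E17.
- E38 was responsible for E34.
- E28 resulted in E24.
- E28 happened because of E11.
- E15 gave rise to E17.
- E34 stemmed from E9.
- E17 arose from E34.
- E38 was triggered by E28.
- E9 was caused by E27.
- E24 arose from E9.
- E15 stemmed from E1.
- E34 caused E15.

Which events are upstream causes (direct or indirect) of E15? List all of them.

E1, E11, E27, E28, E34, E38, E9

Immediate causes of E15: E34, E1.
Further upstream: E27, E9, E11, E28, E38.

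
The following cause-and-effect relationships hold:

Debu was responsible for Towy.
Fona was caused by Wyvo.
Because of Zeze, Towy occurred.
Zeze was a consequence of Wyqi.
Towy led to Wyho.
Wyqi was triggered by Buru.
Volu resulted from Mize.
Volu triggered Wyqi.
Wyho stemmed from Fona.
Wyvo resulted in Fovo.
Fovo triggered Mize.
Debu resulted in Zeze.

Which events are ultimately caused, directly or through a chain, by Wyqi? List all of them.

Towy, Wyho, Zeze

Direct effects: Zeze.
2 steps out: Towy.
3 steps out: Wyho.
Not reachable from it: Wyvo, Fona, Fovo, Buru, Mize, Volu, Debu.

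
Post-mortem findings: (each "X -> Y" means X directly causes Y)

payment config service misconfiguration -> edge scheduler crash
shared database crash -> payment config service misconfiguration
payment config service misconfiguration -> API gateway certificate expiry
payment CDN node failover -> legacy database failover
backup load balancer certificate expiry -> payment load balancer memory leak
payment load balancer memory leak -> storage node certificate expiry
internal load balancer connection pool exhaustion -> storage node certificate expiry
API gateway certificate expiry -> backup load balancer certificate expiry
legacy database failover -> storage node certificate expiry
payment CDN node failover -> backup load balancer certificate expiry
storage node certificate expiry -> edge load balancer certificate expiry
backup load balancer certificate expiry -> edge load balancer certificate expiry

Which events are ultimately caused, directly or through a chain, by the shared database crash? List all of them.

the API gateway certificate expiry, the backup load balancer certificate expiry, the edge load balancer certificate expiry, the edge scheduler crash, the payment config service misconfiguration, the payment load balancer memory leak, the storage node certificate expiry

Direct effects: the payment config service misconfiguration.
2 steps out: the API gateway certificate expiry, the edge scheduler crash.
3 steps out: the backup load balancer certificate expiry.
4 steps out: the payment load balancer memory leak, the edge load balancer certificate expiry.
5 steps out: the storage node certificate expiry.
Not reachable from it: the payment CDN node failover, the legacy database failover, the internal load balancer connection pool exhaustion.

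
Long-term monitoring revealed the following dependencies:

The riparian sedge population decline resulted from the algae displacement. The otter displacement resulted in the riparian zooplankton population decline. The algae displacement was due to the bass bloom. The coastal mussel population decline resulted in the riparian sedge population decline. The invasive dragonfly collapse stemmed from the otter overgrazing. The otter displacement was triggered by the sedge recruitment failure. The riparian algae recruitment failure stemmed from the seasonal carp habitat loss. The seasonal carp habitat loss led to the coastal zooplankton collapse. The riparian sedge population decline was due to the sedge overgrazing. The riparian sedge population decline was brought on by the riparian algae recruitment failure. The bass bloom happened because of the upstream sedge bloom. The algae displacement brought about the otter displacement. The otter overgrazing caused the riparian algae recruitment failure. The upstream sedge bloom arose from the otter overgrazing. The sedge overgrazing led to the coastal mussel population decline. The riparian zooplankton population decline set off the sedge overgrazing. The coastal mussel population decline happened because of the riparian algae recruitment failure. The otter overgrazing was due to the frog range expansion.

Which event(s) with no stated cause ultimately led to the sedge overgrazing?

the frog range expansion, the sedge recruitment failure

Tracing upstream from the sedge overgrazing: the sedge overgrazing ← the riparian zooplankton population decline ← the otter displacement ← the algae displacement ← the bass bloom ← the upstream sedge bloom ← the otter overgrazing ← the frog range expansion.
A separate upstream branch: the sedge overgrazing ← the riparian zooplankton population decline ← the otter displacement ← the sedge recruitment failure.
Each of those chain origins has no stated cause.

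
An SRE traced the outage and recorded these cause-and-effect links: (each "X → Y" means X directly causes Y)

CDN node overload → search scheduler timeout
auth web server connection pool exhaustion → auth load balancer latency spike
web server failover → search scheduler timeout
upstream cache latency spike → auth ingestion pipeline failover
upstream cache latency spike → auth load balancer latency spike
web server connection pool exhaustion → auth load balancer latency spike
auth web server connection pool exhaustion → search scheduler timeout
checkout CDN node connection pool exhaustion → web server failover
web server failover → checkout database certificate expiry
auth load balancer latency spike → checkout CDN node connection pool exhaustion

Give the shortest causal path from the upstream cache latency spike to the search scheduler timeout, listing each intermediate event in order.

the upstream cache latency spike → the auth load balancer latency spike → the checkout CDN node connection pool exhaustion → the web server failover → the search scheduler timeout

the upstream cache latency spike → the auth load balancer latency spike
the auth load balancer latency spike → the checkout CDN node connection pool exhaustion
the checkout CDN node connection pool exhaustion → the web server failover
the web server failover → the search scheduler timeout
Length: 4 steps.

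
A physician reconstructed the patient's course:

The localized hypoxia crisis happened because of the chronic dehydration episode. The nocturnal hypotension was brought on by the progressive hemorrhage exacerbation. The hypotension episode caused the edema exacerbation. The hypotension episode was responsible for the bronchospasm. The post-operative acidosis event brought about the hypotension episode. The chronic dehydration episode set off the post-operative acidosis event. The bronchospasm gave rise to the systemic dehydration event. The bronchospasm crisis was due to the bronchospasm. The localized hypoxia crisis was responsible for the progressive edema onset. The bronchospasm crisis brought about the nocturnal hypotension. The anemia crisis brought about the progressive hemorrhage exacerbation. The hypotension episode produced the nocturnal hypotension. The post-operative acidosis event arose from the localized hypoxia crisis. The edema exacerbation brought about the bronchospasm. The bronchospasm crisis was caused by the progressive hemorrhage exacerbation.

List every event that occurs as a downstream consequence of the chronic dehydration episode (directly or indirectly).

Direct effects: the localized hypoxia crisis, the post-operative acidosis event.
2 steps out: the progressive edema onset, the hypotension episode.
3 steps out: the edema exacerbation, the bronchospasm, the nocturnal hypotension.
4 steps out: the bronchospasm crisis, the systemic dehydration event.
Not reachable from it: the anemia crisis, the progressive hemorrhage exacerbation.

the bronchospasm, the bronchospasm crisis, the edema exacerbation, the hypotension episode, the localized hypoxia crisis, the nocturnal hypotension, the post-operative acidosis event, the progressive edema onset, the systemic dehydration event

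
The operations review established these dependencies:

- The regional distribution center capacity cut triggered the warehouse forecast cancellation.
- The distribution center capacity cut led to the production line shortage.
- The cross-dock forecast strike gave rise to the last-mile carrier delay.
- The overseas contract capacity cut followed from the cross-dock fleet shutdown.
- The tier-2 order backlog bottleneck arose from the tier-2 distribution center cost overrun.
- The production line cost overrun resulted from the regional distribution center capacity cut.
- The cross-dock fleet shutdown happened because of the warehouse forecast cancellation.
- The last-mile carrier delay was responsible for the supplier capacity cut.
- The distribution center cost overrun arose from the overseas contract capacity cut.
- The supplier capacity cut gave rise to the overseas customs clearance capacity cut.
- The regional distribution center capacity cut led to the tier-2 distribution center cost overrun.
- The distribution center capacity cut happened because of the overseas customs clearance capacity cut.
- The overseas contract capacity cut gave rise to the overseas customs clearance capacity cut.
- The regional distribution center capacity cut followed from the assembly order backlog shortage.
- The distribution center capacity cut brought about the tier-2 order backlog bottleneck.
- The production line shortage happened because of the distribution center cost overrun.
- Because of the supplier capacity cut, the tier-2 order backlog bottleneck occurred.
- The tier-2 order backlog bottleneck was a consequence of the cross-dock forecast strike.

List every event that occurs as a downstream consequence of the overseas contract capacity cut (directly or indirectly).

Direct effects: the distribution center cost overrun, the overseas customs clearance capacity cut.
2 steps out: the distribution center capacity cut, the production line shortage.
3 steps out: the tier-2 order backlog bottleneck.
Not reachable from it: the assembly order backlog shortage, the regional distribution center capacity cut, the warehouse forecast cancellation, the cross-dock fleet shutdown, the tier-2 distribution center cost overrun, the cross-dock forecast strike, the production line cost overrun, the last-mile carrier delay, the supplier capacity cut.

the distribution center capacity cut, the distribution center cost overrun, the overseas customs clearance capacity cut, the production line shortage, the tier-2 order backlog bottleneck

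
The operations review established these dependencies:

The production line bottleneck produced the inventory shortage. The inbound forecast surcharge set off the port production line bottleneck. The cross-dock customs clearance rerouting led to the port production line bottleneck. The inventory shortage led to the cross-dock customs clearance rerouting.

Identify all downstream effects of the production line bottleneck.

Direct effects: the inventory shortage.
2 steps out: the cross-dock customs clearance rerouting.
3 steps out: the port production line bottleneck.
Not reachable from it: the inbound forecast surcharge.

the cross-dock customs clearance rerouting, the inventory shortage, the port production line bottleneck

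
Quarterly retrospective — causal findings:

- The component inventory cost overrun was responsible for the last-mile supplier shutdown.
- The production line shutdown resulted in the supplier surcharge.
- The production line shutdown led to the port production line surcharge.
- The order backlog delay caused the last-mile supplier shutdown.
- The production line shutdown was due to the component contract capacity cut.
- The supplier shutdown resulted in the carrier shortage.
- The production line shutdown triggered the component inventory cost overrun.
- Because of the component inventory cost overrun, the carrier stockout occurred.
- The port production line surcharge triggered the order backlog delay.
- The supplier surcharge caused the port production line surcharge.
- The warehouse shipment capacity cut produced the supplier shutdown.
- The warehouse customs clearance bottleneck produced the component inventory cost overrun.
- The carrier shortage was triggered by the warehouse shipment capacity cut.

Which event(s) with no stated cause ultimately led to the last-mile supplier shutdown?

the component contract capacity cut, the warehouse customs clearance bottleneck

Tracing upstream from the last-mile supplier shutdown: the last-mile supplier shutdown ← the component inventory cost overrun ← the warehouse customs clearance bottleneck.
A separate upstream branch: the last-mile supplier shutdown ← the component inventory cost overrun ← the production line shutdown ← the component contract capacity cut.
Each of those chain origins has no stated cause.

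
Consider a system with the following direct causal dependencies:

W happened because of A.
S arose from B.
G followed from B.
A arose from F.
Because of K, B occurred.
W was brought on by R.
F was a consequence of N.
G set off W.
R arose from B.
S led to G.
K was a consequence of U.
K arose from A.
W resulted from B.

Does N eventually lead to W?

Yes

There is a causal chain: N → F → A → W.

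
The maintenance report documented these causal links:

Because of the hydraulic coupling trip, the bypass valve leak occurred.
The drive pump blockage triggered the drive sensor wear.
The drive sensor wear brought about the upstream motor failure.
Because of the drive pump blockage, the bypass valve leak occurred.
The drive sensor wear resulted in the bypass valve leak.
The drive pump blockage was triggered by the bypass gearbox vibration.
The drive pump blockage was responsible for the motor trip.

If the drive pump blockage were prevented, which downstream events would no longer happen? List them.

the drive sensor wear, the motor trip, the upstream motor failure

Downstream of the drive pump blockage: the drive sensor wear, the motor trip, the upstream motor failure, the bypass valve leak.
Of those, still caused via another path: the bypass valve leak.
The remainder have no surviving cause.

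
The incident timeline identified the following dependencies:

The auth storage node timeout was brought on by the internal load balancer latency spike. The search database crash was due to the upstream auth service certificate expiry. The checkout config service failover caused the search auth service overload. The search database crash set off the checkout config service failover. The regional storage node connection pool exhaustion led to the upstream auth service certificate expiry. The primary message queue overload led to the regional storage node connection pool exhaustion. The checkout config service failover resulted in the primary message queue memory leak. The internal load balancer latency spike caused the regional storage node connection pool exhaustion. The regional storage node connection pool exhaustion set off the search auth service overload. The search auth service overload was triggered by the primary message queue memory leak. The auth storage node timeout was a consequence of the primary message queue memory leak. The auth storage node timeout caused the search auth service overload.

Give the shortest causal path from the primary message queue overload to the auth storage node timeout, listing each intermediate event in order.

the primary message queue overload → the regional storage node connection pool exhaustion
the regional storage node connection pool exhaustion → the upstream auth service certificate expiry
the upstream auth service certificate expiry → the search database crash
the search database crash → the checkout config service failover
the checkout config service failover → the primary message queue memory leak
the primary message queue memory leak → the auth storage node timeout
Length: 6 steps.

the primary message queue overload → the regional storage node connection pool exhaustion → the upstream auth service certificate expiry → the search database crash → the checkout config service failover → the primary message queue memory leak → the auth storage node timeout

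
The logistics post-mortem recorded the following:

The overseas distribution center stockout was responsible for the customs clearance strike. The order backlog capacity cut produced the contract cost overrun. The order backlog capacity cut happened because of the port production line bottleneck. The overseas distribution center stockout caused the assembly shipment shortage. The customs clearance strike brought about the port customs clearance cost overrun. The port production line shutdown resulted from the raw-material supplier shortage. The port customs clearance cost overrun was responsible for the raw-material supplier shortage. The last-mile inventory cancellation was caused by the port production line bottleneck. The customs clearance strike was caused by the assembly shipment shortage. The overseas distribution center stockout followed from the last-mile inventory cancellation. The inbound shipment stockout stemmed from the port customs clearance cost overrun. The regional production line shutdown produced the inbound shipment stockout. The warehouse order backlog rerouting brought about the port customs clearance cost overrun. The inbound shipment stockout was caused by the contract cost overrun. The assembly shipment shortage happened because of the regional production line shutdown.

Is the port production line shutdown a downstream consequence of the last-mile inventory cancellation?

Yes

There is a causal chain: the last-mile inventory cancellation → the overseas distribution center stockout → the customs clearance strike → the port customs clearance cost overrun → the raw-material supplier shortage → the port production line shutdown.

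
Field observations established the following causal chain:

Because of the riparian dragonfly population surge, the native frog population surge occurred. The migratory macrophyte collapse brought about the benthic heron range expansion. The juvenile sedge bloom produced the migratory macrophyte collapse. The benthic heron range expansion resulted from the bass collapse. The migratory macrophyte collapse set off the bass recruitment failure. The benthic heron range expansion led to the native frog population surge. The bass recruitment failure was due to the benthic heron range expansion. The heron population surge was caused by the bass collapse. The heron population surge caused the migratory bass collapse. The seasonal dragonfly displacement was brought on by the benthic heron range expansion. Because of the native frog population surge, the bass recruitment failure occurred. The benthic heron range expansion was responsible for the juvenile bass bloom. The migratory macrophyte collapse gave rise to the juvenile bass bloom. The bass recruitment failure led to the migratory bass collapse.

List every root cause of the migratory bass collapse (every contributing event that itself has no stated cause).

Tracing upstream from the migratory bass collapse: the migratory bass collapse ← the bass recruitment failure ← the native frog population surge ← the riparian dragonfly population surge.
A separate upstream branch: the migratory bass collapse ← the bass recruitment failure ← the migratory macrophyte collapse ← the juvenile sedge bloom.
A separate upstream branch: the migratory bass collapse ← the heron population surge ← the bass collapse.
Each of those chain origins has no stated cause.

the bass collapse, the juvenile sedge bloom, the riparian dragonfly population surge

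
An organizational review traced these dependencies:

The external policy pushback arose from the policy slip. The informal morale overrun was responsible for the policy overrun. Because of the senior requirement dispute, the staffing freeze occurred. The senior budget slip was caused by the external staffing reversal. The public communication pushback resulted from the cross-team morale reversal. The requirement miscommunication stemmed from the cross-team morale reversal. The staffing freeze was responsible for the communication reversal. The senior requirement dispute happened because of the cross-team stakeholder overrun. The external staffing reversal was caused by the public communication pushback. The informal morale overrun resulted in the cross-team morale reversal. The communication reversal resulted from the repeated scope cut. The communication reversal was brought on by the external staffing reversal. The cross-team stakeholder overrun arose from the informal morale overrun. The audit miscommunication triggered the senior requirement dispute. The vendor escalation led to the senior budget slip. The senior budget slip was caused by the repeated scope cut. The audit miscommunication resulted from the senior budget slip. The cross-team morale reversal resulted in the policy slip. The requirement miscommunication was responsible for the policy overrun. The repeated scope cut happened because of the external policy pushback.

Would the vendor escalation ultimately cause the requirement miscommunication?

The vendor escalation leads to the senior budget slip, the audit miscommunication, the senior requirement dispute, the staffing freeze, the communication reversal; the requirement miscommunication is not among them.

No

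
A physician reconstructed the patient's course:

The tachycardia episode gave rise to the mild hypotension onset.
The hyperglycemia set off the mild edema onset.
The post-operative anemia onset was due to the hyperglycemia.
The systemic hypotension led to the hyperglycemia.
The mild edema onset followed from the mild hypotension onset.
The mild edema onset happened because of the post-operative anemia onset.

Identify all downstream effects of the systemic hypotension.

the hyperglycemia, the mild edema onset, the post-operative anemia onset

Direct effects: the hyperglycemia.
2 steps out: the post-operative anemia onset, the mild edema onset.
Not reachable from it: the tachycardia episode, the mild hypotension onset.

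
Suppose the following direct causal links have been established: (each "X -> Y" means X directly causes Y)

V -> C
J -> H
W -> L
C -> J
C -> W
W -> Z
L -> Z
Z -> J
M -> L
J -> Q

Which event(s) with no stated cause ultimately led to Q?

M, V

Tracing upstream from Q: Q ← J ← C ← V.
A separate upstream branch: Q ← J ← Z ← L ← M.
Each of those chain origins has no stated cause.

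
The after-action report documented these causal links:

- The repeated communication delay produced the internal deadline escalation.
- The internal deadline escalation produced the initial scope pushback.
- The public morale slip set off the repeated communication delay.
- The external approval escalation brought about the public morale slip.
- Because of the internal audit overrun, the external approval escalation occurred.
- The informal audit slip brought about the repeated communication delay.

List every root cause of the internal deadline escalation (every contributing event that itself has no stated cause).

the informal audit slip, the internal audit overrun

Tracing upstream from the internal deadline escalation: the internal deadline escalation ← the repeated communication delay ← the informal audit slip.
A separate upstream branch: the internal deadline escalation ← the repeated communication delay ← the public morale slip ← the external approval escalation ← the internal audit overrun.
Each of those chain origins has no stated cause.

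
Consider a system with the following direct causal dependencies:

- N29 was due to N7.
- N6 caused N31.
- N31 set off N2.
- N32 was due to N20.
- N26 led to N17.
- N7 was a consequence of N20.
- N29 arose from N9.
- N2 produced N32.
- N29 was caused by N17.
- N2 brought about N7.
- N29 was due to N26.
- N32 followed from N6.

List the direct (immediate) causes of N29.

N17, N26, N7, N9

Upstream contributors include N6, N31, N2, N20, but only N17, N26, N7, N9 feed directly into N29.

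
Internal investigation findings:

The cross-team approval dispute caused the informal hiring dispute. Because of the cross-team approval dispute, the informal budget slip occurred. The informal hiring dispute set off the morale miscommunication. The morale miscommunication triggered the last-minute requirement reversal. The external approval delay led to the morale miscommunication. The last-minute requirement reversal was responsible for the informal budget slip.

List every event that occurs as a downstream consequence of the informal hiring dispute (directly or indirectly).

the informal budget slip, the last-minute requirement reversal, the morale miscommunication

Direct effects: the morale miscommunication.
2 steps out: the last-minute requirement reversal.
3 steps out: the informal budget slip.
Not reachable from it: the cross-team approval dispute, the external approval delay.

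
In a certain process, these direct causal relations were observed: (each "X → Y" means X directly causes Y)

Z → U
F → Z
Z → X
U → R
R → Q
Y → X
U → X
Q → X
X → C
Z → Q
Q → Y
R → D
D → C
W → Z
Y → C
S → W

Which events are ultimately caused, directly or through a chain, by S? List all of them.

Direct effects: W.
2 steps out: Z.
3 steps out: U, Q, X.
4 steps out: R, Y, C.
5 steps out: D.
Not reachable from it: F.

C, D, Q, R, U, W, X, Y, Z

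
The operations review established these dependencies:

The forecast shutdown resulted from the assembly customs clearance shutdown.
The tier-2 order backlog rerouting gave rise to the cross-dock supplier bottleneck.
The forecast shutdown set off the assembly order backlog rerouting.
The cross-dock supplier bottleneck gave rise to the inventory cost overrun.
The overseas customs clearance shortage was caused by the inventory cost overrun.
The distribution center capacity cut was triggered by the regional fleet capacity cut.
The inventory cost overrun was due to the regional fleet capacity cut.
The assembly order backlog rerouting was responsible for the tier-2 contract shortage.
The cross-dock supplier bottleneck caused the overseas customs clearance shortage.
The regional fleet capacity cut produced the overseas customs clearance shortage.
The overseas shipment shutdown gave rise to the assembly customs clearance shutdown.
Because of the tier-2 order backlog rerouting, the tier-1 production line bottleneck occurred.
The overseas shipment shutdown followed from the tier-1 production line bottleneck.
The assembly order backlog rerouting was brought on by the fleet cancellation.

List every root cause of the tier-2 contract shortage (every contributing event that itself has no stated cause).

Tracing upstream from the tier-2 contract shortage: the tier-2 contract shortage ← the assembly order backlog rerouting ← the forecast shutdown ← the assembly customs clearance shutdown ← the overseas shipment shutdown ← the tier-1 production line bottleneck ← the tier-2 order backlog rerouting.
A separate upstream branch: the tier-2 contract shortage ← the assembly order backlog rerouting ← the fleet cancellation.
Each of those chain origins has no stated cause.

the fleet cancellation, the tier-2 order backlog rerouting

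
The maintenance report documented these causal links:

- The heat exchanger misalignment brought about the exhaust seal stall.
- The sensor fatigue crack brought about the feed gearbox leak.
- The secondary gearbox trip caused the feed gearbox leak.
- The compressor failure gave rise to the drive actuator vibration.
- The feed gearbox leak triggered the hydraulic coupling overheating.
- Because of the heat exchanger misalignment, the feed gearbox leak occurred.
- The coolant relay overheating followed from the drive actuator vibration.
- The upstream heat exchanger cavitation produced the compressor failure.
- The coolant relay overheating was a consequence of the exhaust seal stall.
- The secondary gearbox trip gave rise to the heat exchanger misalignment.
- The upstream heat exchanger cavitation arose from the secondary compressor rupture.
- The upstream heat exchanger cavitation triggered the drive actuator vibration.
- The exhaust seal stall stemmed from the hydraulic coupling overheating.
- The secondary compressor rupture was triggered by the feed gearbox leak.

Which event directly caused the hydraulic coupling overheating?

the feed gearbox leak

Upstream contributors include the secondary gearbox trip, the heat exchanger misalignment, the sensor fatigue crack, but only the feed gearbox leak feeds directly into the hydraulic coupling overheating.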